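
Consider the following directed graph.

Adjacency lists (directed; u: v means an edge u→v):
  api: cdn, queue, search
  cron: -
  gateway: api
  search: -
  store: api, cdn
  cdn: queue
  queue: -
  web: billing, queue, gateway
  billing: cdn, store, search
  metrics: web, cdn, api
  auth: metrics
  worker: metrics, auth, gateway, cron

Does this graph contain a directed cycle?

DFS with white/gray/black marking, starting from queue:
queue gray
queue black
api gray
  cdn gray
    cdn→queue: queue black — skip
  cdn black
  api→queue: queue black — skip
  search gray
  search black
api black
cron gray
cron black
gateway gray
  gateway→api: api black — skip
gateway black
store gray
  store→api: api black — skip
  store→cdn: cdn black — skip
store black
web gray
  billing gray
    billing→cdn: cdn black — skip
    billing→store: store black — skip
    billing→search: search black — skip
  billing black
  web→queue: queue black — skip
  web→gateway: gateway black — skip
web black
metrics gray
  metrics→web: web black — skip
  metrics→cdn: cdn black — skip
  metrics→api: api black — skip
metrics black
auth gray
  auth→metrics: metrics black — skip
auth black
worker gray
  worker→metrics: metrics black — skip
  worker→auth: auth black — skip
  worker→gateway: gateway black — skip
  worker→cron: cron black — skip
worker black
Every edge goes to a white or black vertex — no back edge, so the graph is acyclic.

No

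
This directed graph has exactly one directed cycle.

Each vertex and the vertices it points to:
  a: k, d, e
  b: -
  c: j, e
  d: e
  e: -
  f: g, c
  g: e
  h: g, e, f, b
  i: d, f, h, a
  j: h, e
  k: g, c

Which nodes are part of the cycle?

c, f, h, j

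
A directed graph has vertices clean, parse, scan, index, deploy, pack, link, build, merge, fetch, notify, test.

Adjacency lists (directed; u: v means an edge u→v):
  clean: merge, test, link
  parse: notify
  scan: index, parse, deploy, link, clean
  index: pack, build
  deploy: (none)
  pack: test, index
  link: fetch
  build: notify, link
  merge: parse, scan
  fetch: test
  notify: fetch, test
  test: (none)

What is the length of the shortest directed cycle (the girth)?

For each vertex v, BFS finds the shortest path from v back to v.
The shortest such closed walk is index → pack → index, length 2.

2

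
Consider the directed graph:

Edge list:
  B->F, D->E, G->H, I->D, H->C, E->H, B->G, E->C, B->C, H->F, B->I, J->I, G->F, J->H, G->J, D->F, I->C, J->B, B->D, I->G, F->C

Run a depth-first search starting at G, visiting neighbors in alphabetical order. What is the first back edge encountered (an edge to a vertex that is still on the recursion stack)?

B->G

DFS from G (visiting neighbors in alphabetical order); mark gray on enter, black on exit:
G gray
  F gray
    C gray
    C black
  F black
  H gray
    H→C: C black — skip
    H→F: F black — skip
  H black
  J gray
    B gray
      B→C: C black — skip
      D gray
        E gray
          E→C: C black — skip
          E→H: H black — skip
        E black
        D→F: F black — skip
      D black
      B→F: F black — skip
      B→G: G is gray → back edge
First back edge: B → G.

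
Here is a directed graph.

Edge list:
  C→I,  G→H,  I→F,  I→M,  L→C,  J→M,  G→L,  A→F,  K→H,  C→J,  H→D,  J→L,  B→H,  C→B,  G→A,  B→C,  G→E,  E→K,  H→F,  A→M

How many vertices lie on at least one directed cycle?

A vertex is on a directed cycle iff it belongs to a strongly connected component of size ≥ 2 (or has a self-loop).
The vertices on cycles are {B, C, J, L} — 4 in total.

4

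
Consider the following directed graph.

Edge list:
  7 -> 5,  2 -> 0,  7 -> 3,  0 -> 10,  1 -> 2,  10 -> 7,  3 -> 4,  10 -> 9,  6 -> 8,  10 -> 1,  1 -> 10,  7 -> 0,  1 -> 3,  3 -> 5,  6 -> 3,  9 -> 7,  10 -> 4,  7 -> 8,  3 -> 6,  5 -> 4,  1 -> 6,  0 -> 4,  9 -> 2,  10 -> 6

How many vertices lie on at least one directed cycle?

8

A vertex is on a directed cycle iff it belongs to a strongly connected component of size ≥ 2 (or has a self-loop).
The vertices on cycles are {0, 1, 2, 3, 6, 7, 9, 10} — 8 in total.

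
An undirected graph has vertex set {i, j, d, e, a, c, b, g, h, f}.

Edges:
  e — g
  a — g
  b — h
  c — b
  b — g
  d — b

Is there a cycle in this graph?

No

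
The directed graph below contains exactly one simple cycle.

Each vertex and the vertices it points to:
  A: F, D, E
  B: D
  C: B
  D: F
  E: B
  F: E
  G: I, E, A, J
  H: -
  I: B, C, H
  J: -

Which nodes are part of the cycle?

DFS with gray/black marking from D:
D gray
  F gray
    E gray
      B gray
        B→D: D is gray → back edge
Back edge closes the cycle D → F → E → B → D; its vertices are {B, D, E, F}.

B, D, E, F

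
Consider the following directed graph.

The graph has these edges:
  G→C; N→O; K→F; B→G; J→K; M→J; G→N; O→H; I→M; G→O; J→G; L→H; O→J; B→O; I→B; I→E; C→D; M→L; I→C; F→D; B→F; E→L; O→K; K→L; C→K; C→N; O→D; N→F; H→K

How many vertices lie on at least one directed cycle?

A vertex is on a directed cycle iff it belongs to a strongly connected component of size ≥ 2 (or has a self-loop).
The vertices on cycles are {C, G, H, J, K, L, N, O} — 8 in total.

8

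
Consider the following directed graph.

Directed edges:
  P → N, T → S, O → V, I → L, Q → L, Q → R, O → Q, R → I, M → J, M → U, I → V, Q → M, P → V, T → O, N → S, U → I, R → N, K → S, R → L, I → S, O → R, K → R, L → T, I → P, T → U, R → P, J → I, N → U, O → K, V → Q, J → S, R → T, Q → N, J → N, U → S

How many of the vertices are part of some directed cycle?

13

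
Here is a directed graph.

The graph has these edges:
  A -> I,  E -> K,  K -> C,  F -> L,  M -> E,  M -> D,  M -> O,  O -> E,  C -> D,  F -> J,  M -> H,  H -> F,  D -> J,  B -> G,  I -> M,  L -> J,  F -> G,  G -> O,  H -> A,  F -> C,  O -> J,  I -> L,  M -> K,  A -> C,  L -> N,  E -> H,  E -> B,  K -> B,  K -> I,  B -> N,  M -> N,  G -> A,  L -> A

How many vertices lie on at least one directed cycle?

11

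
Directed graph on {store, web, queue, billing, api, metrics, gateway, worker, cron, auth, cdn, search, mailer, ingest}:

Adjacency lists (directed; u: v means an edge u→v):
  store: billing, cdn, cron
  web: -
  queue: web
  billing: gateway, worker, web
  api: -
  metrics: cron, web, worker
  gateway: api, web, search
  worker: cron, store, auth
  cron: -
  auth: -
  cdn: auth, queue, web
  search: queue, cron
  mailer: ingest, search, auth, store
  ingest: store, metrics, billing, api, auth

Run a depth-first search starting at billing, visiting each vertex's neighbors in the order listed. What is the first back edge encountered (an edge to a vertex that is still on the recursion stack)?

DFS from billing (visiting each vertex's neighbors in the order listed); mark gray on enter, black on exit:
billing gray
  gateway gray
    api gray
    api black
    web gray
    web black
    search gray
      queue gray
        queue→web: web black — skip
      queue black
      cron gray
      cron black
    search black
  gateway black
  worker gray
    worker→cron: cron black — skip
    store gray
      store→billing: billing is gray → back edge
First back edge: store → billing.

store→billing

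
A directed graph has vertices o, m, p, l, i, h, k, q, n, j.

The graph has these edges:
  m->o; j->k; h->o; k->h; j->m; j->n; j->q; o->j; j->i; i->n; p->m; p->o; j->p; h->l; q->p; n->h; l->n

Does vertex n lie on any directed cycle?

Yes

n is on a cycle iff n can reach itself via ≥1 edge.
n → h → l → n — yes.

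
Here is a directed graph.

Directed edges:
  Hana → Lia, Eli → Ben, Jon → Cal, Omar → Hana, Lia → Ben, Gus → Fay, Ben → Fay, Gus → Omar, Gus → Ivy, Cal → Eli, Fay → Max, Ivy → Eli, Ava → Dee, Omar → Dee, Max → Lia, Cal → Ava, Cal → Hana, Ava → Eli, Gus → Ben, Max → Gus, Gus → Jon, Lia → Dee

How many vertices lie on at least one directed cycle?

A vertex is on a directed cycle iff it belongs to a strongly connected component of size ≥ 2 (or has a self-loop).
The vertices on cycles are {Ava, Ben, Cal, Eli, Fay, Gus, Ivy, Jon, Lia, Max, Hana, Omar} — 12 in total.

12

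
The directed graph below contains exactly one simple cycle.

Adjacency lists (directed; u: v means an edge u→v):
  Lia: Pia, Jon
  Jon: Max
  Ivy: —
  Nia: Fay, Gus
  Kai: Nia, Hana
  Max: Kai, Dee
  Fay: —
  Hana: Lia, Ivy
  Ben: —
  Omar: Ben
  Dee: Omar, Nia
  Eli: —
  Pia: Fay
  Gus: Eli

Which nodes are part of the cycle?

Jon, Kai, Lia, Max, Hana

DFS with gray/black marking from Max:
Max gray
  Kai gray
    Nia gray
      Fay gray
      Fay black
      Gus gray
        Eli gray
        Eli black
      Gus black
    Nia black
    Hana gray
      Lia gray
        Pia gray
          Pia→Fay: Fay black — skip
        Pia black
        Jon gray
          Jon→Max: Max is gray → back edge
Back edge closes the cycle Max → Kai → Hana → Lia → Jon → Max; its vertices are {Jon, Kai, Lia, Max, Hana}.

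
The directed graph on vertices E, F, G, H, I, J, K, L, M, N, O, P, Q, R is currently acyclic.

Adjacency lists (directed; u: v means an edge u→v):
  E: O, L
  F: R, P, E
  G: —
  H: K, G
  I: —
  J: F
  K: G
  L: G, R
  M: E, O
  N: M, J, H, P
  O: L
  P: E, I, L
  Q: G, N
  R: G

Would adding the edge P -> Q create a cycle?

Yes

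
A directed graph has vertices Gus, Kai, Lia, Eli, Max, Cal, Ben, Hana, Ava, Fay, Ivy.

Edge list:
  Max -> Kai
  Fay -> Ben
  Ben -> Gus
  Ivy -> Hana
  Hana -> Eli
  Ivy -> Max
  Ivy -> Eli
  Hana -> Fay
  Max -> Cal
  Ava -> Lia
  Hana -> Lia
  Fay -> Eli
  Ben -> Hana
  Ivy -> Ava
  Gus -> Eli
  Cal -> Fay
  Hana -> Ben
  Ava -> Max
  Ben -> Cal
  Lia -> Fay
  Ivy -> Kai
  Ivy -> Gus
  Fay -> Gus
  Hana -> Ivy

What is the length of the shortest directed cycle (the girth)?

2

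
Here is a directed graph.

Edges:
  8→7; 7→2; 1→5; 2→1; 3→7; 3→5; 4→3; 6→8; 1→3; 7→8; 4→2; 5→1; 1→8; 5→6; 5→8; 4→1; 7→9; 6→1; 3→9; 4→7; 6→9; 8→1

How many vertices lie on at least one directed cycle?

7

A vertex is on a directed cycle iff it belongs to a strongly connected component of size ≥ 2 (or has a self-loop).
The vertices on cycles are {1, 2, 3, 5, 6, 7, 8} — 7 in total.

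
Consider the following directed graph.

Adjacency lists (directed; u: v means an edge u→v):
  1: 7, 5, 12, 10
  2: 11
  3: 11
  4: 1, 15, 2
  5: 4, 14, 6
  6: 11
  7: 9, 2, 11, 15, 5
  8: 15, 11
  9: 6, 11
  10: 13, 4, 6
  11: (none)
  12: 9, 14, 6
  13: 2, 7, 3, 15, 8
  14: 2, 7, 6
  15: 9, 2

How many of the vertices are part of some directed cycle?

8

A vertex is on a directed cycle iff it belongs to a strongly connected component of size ≥ 2 (or has a self-loop).
The vertices on cycles are {1, 4, 5, 7, 10, 12, 13, 14} — 8 in total.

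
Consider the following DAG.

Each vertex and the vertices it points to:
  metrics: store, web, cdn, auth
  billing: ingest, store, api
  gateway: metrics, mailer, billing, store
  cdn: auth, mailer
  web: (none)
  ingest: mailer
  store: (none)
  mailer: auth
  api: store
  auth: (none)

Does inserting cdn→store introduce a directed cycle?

Adding cdn→store creates a cycle iff store can already reach cdn.
Explore from store: no path reaches cdn. The graph stays acyclic.

No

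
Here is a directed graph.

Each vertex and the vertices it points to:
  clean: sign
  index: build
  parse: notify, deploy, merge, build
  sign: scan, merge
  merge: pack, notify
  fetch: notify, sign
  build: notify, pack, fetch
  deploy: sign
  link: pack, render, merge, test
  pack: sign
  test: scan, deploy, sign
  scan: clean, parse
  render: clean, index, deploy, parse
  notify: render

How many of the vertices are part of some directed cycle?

A vertex is on a directed cycle iff it belongs to a strongly connected component of size ≥ 2 (or has a self-loop).
The vertices on cycles are {pack, scan, sign, build, clean, fetch, index, merge, parse, deploy, notify, render} — 12 in total.

12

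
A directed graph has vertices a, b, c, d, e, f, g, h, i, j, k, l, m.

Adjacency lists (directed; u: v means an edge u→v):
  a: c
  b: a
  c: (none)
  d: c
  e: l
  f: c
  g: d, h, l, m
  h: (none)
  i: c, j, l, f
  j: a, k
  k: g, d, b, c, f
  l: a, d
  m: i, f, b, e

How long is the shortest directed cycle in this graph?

5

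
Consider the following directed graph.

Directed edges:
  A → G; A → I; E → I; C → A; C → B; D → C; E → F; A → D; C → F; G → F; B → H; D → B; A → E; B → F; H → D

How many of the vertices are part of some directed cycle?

A vertex is on a directed cycle iff it belongs to a strongly connected component of size ≥ 2 (or has a self-loop).
The vertices on cycles are {A, B, C, D, H} — 5 in total.

5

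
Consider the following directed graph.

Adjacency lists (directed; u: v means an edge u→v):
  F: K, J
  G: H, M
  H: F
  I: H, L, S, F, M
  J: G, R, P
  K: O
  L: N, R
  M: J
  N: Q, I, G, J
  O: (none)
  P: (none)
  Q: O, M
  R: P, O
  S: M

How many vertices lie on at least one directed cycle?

A vertex is on a directed cycle iff it belongs to a strongly connected component of size ≥ 2 (or has a self-loop).
The vertices on cycles are {F, G, H, I, J, L, M, N} — 8 in total.

8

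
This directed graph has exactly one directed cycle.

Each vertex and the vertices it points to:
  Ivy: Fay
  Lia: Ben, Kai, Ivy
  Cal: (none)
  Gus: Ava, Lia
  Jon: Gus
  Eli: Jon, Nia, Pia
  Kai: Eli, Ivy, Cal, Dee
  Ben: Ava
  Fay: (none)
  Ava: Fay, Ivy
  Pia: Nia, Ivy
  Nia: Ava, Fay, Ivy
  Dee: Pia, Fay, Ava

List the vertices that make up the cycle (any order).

Eli, Gus, Jon, Kai, Lia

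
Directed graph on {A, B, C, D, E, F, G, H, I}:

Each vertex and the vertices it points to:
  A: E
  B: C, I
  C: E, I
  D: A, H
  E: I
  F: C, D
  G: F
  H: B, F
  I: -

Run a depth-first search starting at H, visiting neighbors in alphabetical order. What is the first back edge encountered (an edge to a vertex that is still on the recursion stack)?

DFS from H (visiting neighbors in alphabetical order); mark gray on enter, black on exit:
H gray
  B gray
    C gray
      E gray
        I gray
        I black
      E black
      C→I: I black — skip
    C black
    B→I: I black — skip
  B black
  F gray
    F→C: C black — skip
    D gray
      A gray
        A→E: E black — skip
      A black
      D→H: H is gray → back edge
First back edge: D → H.

D->H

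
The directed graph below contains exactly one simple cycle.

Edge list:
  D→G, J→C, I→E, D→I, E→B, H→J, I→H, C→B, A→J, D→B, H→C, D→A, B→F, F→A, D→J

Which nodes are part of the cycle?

DFS with gray/black marking from A:
A gray
  J gray
    C gray
      B gray
        F gray
          F→A: A is gray → back edge
Back edge closes the cycle A → J → C → B → F → A; its vertices are {A, B, C, F, J}.

A, B, C, F, J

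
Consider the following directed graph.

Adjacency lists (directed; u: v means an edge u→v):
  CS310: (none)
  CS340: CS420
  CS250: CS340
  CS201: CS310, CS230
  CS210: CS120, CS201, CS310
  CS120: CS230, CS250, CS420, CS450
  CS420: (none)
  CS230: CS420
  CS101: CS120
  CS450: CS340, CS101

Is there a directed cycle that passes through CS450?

Yes

CS450 is on a cycle iff CS450 can reach itself via ≥1 edge.
CS450 → CS101 → CS120 → CS450 — yes.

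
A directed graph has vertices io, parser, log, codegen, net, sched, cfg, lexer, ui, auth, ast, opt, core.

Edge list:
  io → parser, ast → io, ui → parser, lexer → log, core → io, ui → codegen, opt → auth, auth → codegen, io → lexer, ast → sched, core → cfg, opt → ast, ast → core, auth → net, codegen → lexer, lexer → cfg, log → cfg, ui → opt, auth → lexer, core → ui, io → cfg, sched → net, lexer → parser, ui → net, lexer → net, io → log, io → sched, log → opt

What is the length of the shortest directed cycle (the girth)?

4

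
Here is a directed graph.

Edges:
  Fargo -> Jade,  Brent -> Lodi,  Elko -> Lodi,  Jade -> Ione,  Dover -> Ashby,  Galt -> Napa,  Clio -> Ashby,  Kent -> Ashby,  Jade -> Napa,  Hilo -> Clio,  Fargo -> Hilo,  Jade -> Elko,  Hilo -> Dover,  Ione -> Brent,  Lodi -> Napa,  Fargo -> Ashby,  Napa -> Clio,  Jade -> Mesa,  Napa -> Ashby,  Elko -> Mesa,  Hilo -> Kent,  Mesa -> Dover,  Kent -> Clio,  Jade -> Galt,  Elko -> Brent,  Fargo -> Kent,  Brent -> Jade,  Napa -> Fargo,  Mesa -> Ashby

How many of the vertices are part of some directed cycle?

8

A vertex is on a directed cycle iff it belongs to a strongly connected component of size ≥ 2 (or has a self-loop).
The vertices on cycles are {Elko, Galt, Ione, Jade, Lodi, Napa, Brent, Fargo} — 8 in total.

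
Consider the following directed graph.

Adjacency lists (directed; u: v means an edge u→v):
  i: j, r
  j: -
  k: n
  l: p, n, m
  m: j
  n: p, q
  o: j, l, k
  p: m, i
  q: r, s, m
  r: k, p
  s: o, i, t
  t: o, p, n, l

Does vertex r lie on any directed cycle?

Yes

r is on a cycle iff r can reach itself via ≥1 edge.
r → p → i → r — yes.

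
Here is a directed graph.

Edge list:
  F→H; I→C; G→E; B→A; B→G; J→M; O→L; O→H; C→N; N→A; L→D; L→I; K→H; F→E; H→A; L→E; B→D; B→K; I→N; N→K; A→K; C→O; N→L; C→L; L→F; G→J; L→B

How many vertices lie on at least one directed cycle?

8

A vertex is on a directed cycle iff it belongs to a strongly connected component of size ≥ 2 (or has a self-loop).
The vertices on cycles are {A, C, H, I, K, L, N, O} — 8 in total.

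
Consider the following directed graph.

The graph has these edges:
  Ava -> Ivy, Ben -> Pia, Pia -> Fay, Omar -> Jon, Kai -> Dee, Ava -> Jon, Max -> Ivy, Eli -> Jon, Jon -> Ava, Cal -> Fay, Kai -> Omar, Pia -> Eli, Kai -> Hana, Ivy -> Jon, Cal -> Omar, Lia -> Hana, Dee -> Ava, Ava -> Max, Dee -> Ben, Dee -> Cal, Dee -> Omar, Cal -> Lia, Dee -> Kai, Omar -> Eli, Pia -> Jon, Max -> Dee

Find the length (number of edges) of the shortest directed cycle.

2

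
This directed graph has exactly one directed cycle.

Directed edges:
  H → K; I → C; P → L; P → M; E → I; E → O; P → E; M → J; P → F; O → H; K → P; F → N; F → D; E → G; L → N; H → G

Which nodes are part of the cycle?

E, H, K, O, P

DFS with gray/black marking from P:
P gray
  E gray
    G gray
    G black
    I gray
      C gray
      C black
    I black
    O gray
      H gray
        H→G: G black — skip
        K gray
          K→P: P is gray → back edge
Back edge closes the cycle P → E → O → H → K → P; its vertices are {E, H, K, O, P}.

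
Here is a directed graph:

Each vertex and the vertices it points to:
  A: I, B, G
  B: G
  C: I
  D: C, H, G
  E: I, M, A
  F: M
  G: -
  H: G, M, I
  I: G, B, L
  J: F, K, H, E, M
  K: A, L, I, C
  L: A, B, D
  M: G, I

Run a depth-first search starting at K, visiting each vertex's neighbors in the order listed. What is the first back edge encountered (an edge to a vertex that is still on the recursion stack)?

DFS from K (visiting each vertex's neighbors in the order listed); mark gray on enter, black on exit:
K gray
  A gray
    I gray
      G gray
      G black
      B gray
        B→G: G black — skip
      B black
      L gray
        L→A: A is gray → back edge
First back edge: L → A.

L→A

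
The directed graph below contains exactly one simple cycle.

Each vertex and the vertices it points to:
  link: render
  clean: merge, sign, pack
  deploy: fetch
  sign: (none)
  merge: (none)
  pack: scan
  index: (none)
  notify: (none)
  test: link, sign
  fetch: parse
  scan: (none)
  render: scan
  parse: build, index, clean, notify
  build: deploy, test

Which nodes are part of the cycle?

DFS with gray/black marking from parse:
parse gray
  build gray
    deploy gray
      fetch gray
        fetch→parse: parse is gray → back edge
Back edge closes the cycle parse → build → deploy → fetch → parse; its vertices are {build, fetch, parse, deploy}.

build, fetch, parse, deploy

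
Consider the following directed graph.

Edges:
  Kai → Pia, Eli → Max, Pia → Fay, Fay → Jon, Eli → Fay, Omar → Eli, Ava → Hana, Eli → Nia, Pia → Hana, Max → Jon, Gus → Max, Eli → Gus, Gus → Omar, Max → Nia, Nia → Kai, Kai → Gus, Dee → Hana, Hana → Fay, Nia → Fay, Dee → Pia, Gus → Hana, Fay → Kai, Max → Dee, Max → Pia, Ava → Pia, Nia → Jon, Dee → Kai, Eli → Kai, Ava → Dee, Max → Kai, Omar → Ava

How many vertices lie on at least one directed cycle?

11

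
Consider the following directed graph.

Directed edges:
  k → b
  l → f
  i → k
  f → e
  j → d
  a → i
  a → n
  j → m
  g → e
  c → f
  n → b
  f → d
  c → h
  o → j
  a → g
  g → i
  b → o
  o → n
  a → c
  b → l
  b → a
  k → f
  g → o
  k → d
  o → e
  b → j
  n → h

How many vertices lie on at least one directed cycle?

7

A vertex is on a directed cycle iff it belongs to a strongly connected component of size ≥ 2 (or has a self-loop).
The vertices on cycles are {a, b, g, i, k, n, o} — 7 in total.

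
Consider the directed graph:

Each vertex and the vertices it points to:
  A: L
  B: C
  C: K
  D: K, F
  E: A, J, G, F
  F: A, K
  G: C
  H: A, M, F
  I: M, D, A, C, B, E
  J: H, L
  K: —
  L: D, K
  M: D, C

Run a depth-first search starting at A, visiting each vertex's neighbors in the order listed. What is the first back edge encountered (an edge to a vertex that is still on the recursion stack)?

F->A

DFS from A (visiting each vertex's neighbors in the order listed); mark gray on enter, black on exit:
A gray
  L gray
    D gray
      K gray
      K black
      F gray
        F→A: A is gray → back edge
First back edge: F → A.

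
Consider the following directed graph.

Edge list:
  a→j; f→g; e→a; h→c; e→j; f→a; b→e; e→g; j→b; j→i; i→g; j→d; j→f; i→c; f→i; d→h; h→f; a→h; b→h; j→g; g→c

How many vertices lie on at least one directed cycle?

A vertex is on a directed cycle iff it belongs to a strongly connected component of size ≥ 2 (or has a self-loop).
The vertices on cycles are {a, b, d, e, f, h, j} — 7 in total.

7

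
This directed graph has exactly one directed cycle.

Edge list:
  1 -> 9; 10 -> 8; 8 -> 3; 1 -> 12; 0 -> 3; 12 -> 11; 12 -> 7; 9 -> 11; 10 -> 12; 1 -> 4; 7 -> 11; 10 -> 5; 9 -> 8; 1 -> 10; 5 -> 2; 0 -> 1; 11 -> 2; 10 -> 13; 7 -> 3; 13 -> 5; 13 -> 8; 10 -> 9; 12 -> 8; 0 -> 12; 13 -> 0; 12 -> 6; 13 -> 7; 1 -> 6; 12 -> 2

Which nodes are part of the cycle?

0, 1, 10, 13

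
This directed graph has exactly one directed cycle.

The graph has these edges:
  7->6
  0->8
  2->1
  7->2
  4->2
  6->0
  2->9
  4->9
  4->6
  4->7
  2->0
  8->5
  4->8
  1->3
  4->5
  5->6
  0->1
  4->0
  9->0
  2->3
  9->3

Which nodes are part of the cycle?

0, 5, 6, 8

DFS with gray/black marking from 5:
5 gray
  6 gray
    0 gray
      1 gray
        3 gray
        3 black
      1 black
      8 gray
        8→5: 5 is gray → back edge
Back edge closes the cycle 5 → 6 → 0 → 8 → 5; its vertices are {0, 5, 6, 8}.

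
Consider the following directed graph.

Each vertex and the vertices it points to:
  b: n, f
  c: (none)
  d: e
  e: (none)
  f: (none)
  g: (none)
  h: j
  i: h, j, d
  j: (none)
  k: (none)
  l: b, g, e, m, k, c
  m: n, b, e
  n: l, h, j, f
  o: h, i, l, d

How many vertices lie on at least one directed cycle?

A vertex is on a directed cycle iff it belongs to a strongly connected component of size ≥ 2 (or has a self-loop).
The vertices on cycles are {b, l, m, n} — 4 in total.

4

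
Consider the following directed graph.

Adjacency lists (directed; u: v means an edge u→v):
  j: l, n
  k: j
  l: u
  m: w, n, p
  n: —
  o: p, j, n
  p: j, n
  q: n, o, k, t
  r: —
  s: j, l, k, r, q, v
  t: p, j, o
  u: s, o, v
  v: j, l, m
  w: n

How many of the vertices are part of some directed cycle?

11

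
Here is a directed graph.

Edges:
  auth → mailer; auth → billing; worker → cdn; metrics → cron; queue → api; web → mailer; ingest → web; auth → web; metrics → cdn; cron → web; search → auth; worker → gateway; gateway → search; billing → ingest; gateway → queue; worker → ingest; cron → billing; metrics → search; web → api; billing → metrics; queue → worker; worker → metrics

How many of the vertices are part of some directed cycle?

8

A vertex is on a directed cycle iff it belongs to a strongly connected component of size ≥ 2 (or has a self-loop).
The vertices on cycles are {auth, cron, queue, search, worker, billing, gateway, metrics} — 8 in total.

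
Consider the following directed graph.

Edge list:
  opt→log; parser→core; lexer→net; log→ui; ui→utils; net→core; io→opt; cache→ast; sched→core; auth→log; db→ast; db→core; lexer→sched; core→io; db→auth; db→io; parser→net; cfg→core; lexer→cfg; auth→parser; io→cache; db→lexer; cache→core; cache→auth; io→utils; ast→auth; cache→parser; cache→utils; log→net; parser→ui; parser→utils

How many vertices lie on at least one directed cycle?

A vertex is on a directed cycle iff it belongs to a strongly connected component of size ≥ 2 (or has a self-loop).
The vertices on cycles are {io, ast, log, net, opt, auth, core, cache, parser} — 9 in total.

9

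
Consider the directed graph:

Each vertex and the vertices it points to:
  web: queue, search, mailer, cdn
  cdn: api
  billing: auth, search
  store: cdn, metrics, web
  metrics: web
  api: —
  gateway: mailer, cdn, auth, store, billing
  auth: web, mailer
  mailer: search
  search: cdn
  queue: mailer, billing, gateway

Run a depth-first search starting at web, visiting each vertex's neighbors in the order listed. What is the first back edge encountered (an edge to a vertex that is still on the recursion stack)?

auth→web

DFS from web (visiting each vertex's neighbors in the order listed); mark gray on enter, black on exit:
web gray
  queue gray
    mailer gray
      search gray
        cdn gray
          api gray
          api black
        cdn black
      search black
    mailer black
    billing gray
      auth gray
        auth→web: web is gray → back edge
First back edge: auth → web.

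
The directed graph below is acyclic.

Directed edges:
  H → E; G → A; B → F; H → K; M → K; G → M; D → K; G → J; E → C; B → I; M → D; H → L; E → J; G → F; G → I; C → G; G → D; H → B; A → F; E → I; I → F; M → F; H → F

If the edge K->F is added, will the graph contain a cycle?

Adding K→F creates a cycle iff F can already reach K.
Explore from F: no path reaches K. The graph stays acyclic.

No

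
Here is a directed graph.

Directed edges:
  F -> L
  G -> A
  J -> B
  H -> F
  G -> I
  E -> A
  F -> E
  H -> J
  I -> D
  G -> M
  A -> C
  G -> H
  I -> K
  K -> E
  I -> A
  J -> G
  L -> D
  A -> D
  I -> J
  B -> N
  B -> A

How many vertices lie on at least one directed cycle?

4

A vertex is on a directed cycle iff it belongs to a strongly connected component of size ≥ 2 (or has a self-loop).
The vertices on cycles are {G, H, I, J} — 4 in total.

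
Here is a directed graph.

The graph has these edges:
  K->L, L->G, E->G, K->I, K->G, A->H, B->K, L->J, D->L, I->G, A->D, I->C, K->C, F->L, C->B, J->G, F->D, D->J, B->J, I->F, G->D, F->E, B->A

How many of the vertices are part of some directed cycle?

A vertex is on a directed cycle iff it belongs to a strongly connected component of size ≥ 2 (or has a self-loop).
The vertices on cycles are {B, C, D, G, I, J, K, L} — 8 in total.

8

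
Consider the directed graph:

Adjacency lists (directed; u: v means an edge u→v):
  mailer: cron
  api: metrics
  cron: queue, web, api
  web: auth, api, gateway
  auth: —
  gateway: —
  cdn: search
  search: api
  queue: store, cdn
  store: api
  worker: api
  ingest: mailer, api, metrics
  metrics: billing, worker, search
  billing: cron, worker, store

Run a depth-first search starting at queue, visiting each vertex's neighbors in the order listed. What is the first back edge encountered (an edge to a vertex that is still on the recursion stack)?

cron->queue

DFS from queue (visiting each vertex's neighbors in the order listed); mark gray on enter, black on exit:
queue gray
  store gray
    api gray
      metrics gray
        billing gray
          cron gray
            cron→queue: queue is gray → back edge
First back edge: cron → queue.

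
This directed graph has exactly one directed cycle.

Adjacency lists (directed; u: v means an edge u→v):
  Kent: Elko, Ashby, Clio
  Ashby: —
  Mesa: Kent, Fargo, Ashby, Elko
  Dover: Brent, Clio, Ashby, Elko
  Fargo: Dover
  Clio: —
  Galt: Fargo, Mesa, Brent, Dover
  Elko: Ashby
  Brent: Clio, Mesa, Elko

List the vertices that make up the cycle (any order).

DFS with gray/black marking from Mesa:
Mesa gray
  Kent gray
    Elko gray
      Ashby gray
      Ashby black
    Elko black
    Kent→Ashby: Ashby black — skip
    Clio gray
    Clio black
  Kent black
  Fargo gray
    Dover gray
      Brent gray
        Brent→Clio: Clio black — skip
        Brent→Mesa: Mesa is gray → back edge
Back edge closes the cycle Mesa → Fargo → Dover → Brent → Mesa; its vertices are {Mesa, Brent, Dover, Fargo}.

Mesa, Brent, Dover, Fargo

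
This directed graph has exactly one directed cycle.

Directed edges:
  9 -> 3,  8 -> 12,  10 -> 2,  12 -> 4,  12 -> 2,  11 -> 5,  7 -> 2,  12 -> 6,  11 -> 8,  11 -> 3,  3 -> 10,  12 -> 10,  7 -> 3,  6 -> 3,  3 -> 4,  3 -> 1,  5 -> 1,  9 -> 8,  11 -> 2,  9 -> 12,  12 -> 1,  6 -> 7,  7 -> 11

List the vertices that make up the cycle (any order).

6, 7, 8, 11, 12

DFS with gray/black marking from 12:
12 gray
  4 gray
  4 black
  10 gray
    2 gray
    2 black
  10 black
  6 gray
    7 gray
      3 gray
        3→10: 10 black — skip
        3→4: 4 black — skip
        1 gray
        1 black
      3 black
      7→2: 2 black — skip
      11 gray
        11→2: 2 black — skip
        8 gray
          8→12: 12 is gray → back edge
Back edge closes the cycle 12 → 6 → 7 → 11 → 8 → 12; its vertices are {6, 7, 8, 11, 12}.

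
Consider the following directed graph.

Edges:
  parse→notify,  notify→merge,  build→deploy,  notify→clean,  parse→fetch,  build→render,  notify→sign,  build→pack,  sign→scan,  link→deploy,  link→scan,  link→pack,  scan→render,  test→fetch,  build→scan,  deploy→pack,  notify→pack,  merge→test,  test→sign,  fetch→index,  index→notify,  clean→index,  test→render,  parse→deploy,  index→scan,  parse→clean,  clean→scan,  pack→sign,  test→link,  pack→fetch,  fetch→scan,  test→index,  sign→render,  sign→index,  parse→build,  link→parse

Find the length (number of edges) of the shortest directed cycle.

For each vertex v, BFS finds the shortest path from v back to v.
The shortest such closed walk is notify → clean → index → notify, length 3.

3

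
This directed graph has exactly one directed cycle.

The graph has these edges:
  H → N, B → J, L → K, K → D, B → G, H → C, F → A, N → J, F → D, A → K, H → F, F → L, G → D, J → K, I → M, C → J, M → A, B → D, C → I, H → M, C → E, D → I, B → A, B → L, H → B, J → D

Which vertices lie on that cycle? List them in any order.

DFS with gray/black marking from I:
I gray
  M gray
    A gray
      K gray
        D gray
          D→I: I is gray → back edge
Back edge closes the cycle I → M → A → K → D → I; its vertices are {A, D, I, K, M}.

A, D, I, K, M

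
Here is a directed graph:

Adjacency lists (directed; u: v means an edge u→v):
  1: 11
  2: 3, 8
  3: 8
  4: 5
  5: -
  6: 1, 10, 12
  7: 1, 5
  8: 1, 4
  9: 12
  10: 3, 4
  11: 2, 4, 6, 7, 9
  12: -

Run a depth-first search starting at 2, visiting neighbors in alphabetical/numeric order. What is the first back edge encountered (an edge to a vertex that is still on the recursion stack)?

DFS from 2 (visiting neighbors in alphabetical/numeric order); mark gray on enter, black on exit:
2 gray
  3 gray
    8 gray
      1 gray
        11 gray
          11→2: 2 is gray → back edge
First back edge: 11 → 2.

11->2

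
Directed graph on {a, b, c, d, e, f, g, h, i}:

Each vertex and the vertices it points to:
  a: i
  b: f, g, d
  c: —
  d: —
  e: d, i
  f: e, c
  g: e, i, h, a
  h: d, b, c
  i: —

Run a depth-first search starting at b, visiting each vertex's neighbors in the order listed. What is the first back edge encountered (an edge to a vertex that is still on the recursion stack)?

h->b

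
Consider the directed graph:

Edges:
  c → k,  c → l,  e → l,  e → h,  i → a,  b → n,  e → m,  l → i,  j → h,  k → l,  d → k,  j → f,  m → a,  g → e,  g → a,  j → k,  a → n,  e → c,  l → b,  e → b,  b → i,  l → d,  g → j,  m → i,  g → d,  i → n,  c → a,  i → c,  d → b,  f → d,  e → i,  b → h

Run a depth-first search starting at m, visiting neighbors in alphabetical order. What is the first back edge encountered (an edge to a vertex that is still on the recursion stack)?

DFS from m (visiting neighbors in alphabetical order); mark gray on enter, black on exit:
m gray
  a gray
    n gray
    n black
  a black
  i gray
    i→a: a black — skip
    c gray
      c→a: a black — skip
      k gray
        l gray
          b gray
            h gray
            h black
            b→i: i is gray → back edge
First back edge: b → i.

b->i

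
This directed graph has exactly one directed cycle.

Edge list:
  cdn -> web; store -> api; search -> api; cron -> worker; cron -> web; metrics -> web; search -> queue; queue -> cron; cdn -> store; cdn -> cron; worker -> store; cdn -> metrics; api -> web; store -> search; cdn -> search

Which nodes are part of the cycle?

cron, queue, store, search, worker

DFS with gray/black marking from store:
store gray
  api gray
    web gray
    web black
  api black
  search gray
    queue gray
      cron gray
        worker gray
          worker→store: store is gray → back edge
Back edge closes the cycle store → search → queue → cron → worker → store; its vertices are {cron, queue, store, search, worker}.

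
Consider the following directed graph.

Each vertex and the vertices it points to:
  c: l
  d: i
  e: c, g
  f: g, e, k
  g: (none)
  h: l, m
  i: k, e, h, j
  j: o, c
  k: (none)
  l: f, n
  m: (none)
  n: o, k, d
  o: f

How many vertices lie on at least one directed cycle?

A vertex is on a directed cycle iff it belongs to a strongly connected component of size ≥ 2 (or has a self-loop).
The vertices on cycles are {c, d, e, f, h, i, j, l, n, o} — 10 in total.

10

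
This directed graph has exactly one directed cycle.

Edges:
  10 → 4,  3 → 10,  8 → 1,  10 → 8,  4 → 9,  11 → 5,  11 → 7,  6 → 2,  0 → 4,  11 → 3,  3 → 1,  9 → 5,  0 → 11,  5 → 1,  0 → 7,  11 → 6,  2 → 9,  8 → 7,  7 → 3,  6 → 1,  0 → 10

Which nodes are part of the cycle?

DFS with gray/black marking from 10:
10 gray
  8 gray
    1 gray
    1 black
    7 gray
      3 gray
        3→10: 10 is gray → back edge
Back edge closes the cycle 10 → 8 → 7 → 3 → 10; its vertices are {3, 7, 8, 10}.

3, 7, 8, 10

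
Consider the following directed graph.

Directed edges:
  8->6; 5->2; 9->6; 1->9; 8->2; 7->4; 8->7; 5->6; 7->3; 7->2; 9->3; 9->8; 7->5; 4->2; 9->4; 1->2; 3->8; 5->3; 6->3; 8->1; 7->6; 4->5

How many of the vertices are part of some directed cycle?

A vertex is on a directed cycle iff it belongs to a strongly connected component of size ≥ 2 (or has a self-loop).
The vertices on cycles are {1, 3, 4, 5, 6, 7, 8, 9} — 8 in total.

8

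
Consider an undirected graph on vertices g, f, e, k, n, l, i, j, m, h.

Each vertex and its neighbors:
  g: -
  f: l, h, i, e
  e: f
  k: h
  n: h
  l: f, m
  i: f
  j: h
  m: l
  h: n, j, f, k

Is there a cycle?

No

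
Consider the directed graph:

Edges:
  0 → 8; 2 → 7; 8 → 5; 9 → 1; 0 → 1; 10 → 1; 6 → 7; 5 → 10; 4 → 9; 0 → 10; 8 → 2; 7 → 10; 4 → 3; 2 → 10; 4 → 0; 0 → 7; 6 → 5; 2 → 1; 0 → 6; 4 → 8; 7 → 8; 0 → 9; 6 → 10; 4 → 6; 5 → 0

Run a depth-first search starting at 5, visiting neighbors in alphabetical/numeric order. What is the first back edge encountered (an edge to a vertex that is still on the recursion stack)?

6→5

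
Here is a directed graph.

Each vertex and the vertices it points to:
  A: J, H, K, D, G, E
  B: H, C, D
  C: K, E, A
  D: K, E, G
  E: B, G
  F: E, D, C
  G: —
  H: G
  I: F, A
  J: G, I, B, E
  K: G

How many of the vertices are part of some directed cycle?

A vertex is on a directed cycle iff it belongs to a strongly connected component of size ≥ 2 (or has a self-loop).
The vertices on cycles are {A, B, C, D, E, F, I, J} — 8 in total.

8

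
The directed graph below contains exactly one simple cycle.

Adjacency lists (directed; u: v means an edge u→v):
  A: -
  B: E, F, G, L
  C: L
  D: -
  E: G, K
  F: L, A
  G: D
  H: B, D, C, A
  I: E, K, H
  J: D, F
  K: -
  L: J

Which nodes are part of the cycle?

F, J, L

DFS with gray/black marking from F:
F gray
  L gray
    J gray
      D gray
      D black
      J→F: F is gray → back edge
Back edge closes the cycle F → L → J → F; its vertices are {F, J, L}.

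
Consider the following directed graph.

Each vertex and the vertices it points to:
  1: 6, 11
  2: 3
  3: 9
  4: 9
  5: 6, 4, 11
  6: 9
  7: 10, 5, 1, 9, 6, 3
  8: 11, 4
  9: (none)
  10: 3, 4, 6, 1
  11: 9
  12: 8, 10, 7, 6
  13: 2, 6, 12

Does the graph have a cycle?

No

DFS with white/gray/black marking, starting from 11:
11 gray
  9 gray
  9 black
11 black
1 gray
  6 gray
    6→9: 9 black — skip
  6 black
  1→11: 11 black — skip
1 black
2 gray
  3 gray
    3→9: 9 black — skip
  3 black
2 black
4 gray
  4→9: 9 black — skip
4 black
5 gray
  5→6: 6 black — skip
  5→4: 4 black — skip
  5→11: 11 black — skip
5 black
7 gray
  10 gray
    10→3: 3 black — skip
    10→4: 4 black — skip
    10→6: 6 black — skip
    10→1: 1 black — skip
  10 black
  7→5: 5 black — skip
  7→1: 1 black — skip
  7→9: 9 black — skip
  7→6: 6 black — skip
  7→3: 3 black — skip
7 black
8 gray
  8→11: 11 black — skip
  8→4: 4 black — skip
8 black
12 gray
  12→8: 8 black — skip
  12→10: 10 black — skip
  12→7: 7 black — skip
  12→6: 6 black — skip
12 black
13 gray
  13→2: 2 black — skip
  13→6: 6 black — skip
  13→12: 12 black — skip
13 black
Every edge goes to a white or black vertex — no back edge, so the graph is acyclic.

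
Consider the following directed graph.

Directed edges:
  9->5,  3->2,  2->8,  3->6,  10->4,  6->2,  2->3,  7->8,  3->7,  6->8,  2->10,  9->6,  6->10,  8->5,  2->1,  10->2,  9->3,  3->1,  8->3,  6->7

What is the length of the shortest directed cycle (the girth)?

For each vertex v, BFS finds the shortest path from v back to v.
The shortest such closed walk is 3 → 2 → 3, length 2.

2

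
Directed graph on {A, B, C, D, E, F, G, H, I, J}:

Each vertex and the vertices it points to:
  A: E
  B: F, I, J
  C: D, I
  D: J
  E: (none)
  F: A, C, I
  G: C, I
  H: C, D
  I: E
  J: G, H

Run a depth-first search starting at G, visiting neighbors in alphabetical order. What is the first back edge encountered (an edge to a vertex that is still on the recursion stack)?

J→G

DFS from G (visiting neighbors in alphabetical order); mark gray on enter, black on exit:
G gray
  C gray
    D gray
      J gray
        J→G: G is gray → back edge
First back edge: J → G.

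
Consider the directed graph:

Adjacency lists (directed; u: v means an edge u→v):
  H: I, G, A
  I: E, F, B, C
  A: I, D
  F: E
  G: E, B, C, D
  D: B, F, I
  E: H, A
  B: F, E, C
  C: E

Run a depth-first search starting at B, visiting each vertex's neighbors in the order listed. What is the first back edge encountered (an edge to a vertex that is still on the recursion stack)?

I->E

DFS from B (visiting each vertex's neighbors in the order listed); mark gray on enter, black on exit:
B gray
  F gray
    E gray
      H gray
        I gray
          I→E: E is gray → back edge
First back edge: I → E.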